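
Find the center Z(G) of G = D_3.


Z(G) = {g ∈ G | gx = xg for all x ∈ G}
For odd n, Z(D_n) = {e}: no nontrivial rotation commutes with all reflections

Z(D_3) = {e}


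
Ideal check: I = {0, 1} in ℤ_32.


Check ideal conditions for I = {0, 1} in ℤ_32:
(1) I is an additive subgroup? No
(2) For r ∈ ℤ_32 and a ∈ I: r·a ∈ I? No  [counterexample: r=2, a=1, r·a mod 32 = 2 ∉ I]

No, I is not an ideal of ℤ_32


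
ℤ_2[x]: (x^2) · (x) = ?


Expand and collect like terms; reduce coefficients mod 2:
x^0: 0·0 = 0 ≡ 0 (mod 2)
x^1: 0·1 + 0·0 = 0 ≡ 0 (mod 2)
x^2: 0·1 + 1·0 = 0 ≡ 0 (mod 2)
x^3: 1·1 = 1 ≡ 1 (mod 2)
Result: x^3

f · g = x^3


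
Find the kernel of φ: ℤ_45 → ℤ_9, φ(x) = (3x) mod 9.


Kernel = preimage of identity
ker(φ) = {x ∈ ℤ_45 : 3x ≡ 0 (mod 9)}. Since 9 | 45, φ is well-defined. The kernel is the cyclic subgroup ⟨3⟩ of ℤ_45 (order 15), i.e. {0, 3, 6, 9, 12, 15, 18, 21, 24, 27, 30, 33, 36, 39, 42}

ker(φ) = {0, 3, 6, 9, 12, 15, 18, 21, 24, 27, 30, 33, 36, 39, 42}


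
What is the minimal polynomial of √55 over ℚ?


√55 satisfies x² - 55 = 0, irreducible over ℚ since 55 is squarefree

Minimal polynomial: x² - 55


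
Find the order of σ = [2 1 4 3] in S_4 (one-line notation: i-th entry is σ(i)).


Cycle decomposition: (1 2) (3 4)
Cycle lengths: 2, 2
Order = lcm(2, 2) = 2

ord(σ) = 2


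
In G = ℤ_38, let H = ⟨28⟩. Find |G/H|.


|⟨28⟩| = n / gcd(28, 38) = 38 / 2 = 19
H is normal (ℤ_38 is abelian).
|G/H| = |G| / |H| = 38 / 19 = 2

|G/H| = 2


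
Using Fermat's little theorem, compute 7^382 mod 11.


Fermat's little theorem: if p is prime and gcd(a,p)=1, then a^(p-1) ≡ 1 (mod p)
p = 11 is prime, gcd(7,11) = 1
Reduce exponent: 382 mod 10 = 2
So 7^382 ≡ 7^2 (mod 11)
7^2 mod 11 = 5

7^382 ≡ 5 (mod 11)


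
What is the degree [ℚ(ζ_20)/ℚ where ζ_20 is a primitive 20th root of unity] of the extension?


[ℚ(ζ_n):ℚ] = deg Φ_n(x) = φ(n). Here φ(20) = 8

[ℚ(ζ_20)/ℚ where ζ_20 is a primitive 20th root of unity] = 8


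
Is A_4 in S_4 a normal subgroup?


H = A_4 in S_4
A_4 has index 2 in S_4, and every subgroup of index 2 is normal

Yes, normal subgroup


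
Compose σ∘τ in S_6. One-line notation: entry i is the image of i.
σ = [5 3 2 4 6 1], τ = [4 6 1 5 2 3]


σ∘τ: apply τ first, then σ
1 →τ 4 →σ 4
2 →τ 6 →σ 1
3 →τ 1 →σ 5
4 →τ 5 →σ 6
5 →τ 2 →σ 3
6 →τ 3 →σ 2

σ∘τ = [4 1 5 6 3 2]


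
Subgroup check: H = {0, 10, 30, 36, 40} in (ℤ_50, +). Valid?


Subgroup test for H = {0, 10, 30, 36, 40} in (ℤ_50, +):
(1) 0 ∈ H? Yes
(2) Closure: for all a,b ∈ H, (a+b) mod 50 ∈ H? No  [counterexample: 10 + 10 = 20 ∉ H]
(3) Inverses: for all a ∈ H, -a mod 50 ∈ H? No

No, H is not a subgroup of ℤ_50


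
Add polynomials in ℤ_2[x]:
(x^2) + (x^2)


Add coefficients mod 2:
x^0: 0 + 0 = 0 (mod 2)
x^1: 0 + 0 = 0 (mod 2)
x^2: 1 + 1 = 0 (mod 2)
Result: 0

f + g = 0


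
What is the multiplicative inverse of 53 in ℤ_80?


Use the extended Euclidean algorithm to write 1 = 53·s + 80·t; then s mod 80 is the inverse.
Euclidean algorithm:
  53 = 0·80 + 53
  80 = 1·53 + 27
  53 = 1·27 + 26
  27 = 1·26 + 1
  26 = 26·1 + 0
gcd(53,80) = 1
Back-substitution gives: 53·(-3) + 80·(2) = 1
So 53⁻¹ ≡ -3 ≡ 77 (mod 80)
Check: 53 × 77 = 4081 ≡ 1 (mod 80) ✓

53⁻¹ ≡ 77 (mod 80)


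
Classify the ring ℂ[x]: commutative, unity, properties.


Polynomial ring over ℂ (an integral domain) is a commutative integral domain with unity 1
Commutative: Yes
Integral domain: Yes
Has unity: Yes

ℂ[x]: Commutative=Yes, Unity=Yes


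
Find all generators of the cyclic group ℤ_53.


g generates ℤ_n iff gcd(g,n) = 1
Prime factors of 53: 53
Generators are g ∈ {1,...,52} not divisible by any of these primes.
Generators: {1, 2, 3, 4, 5, 6, 7, 8, 9, 10, 11, 12, 13, 14, 15, 16, 17, 18, 19, 20, 21, 22, 23, 24, 25, 26, 27, 28, 29, 30, 31, 32, 33, 34, 35, 36, 37, 38, 39, 40, 41, 42, 43, 44, 45, 46, 47, 48, 49, 50, 51, 52}
Number of generators = φ(53) = 52

Generators of ℤ_53 = {1, 2, 3, 4, 5, 6, 7, 8, 9, 10, 11, 12, 13, 14, 15, 16, 17, 18, 19, 20, 21, 22, 23, 24, 25, 26, 27, 28, 29, 30, 31, 32, 33, 34, 35, 36, 37, 38, 39, 40, 41, 42, 43, 44, 45, 46, 47, 48, 49, 50, 51, 52}


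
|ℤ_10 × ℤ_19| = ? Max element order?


|ℤ_10 × ℤ_19| = 10 × 19 = 190
Max element order = lcm(10,19) = 190
Cyclic? Yes (gcd=1)

|ℤ_10×ℤ_19| = 190, max element order = 190


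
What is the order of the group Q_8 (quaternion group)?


Q_8 = {±1, ±i, ±j, ±k}
|Q_8| = 8

|Q_8 (quaternion group)| = 8


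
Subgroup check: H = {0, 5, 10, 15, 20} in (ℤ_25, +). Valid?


Subgroup test for H = {0, 5, 10, 15, 20} in (ℤ_25, +):
(1) 0 ∈ H? Yes
(2) Closure: for all a,b ∈ H, (a+b) mod 25 ∈ H? Yes
(3) Inverses: for all a ∈ H, -a mod 25 ∈ H? Yes

Yes, H is a subgroup of ℤ_25


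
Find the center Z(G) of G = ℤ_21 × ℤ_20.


Z(G) = {g ∈ G | gx = xg for all x ∈ G}
Direct product of abelian groups is abelian, so Z(G) = G

Z(ℤ_21 × ℤ_20) = ℤ_21 × ℤ_20


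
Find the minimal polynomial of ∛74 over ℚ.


∛74 satisfies x³ - 74 = 0, irreducible over ℚ (no rational root; 74 is not a perfect cube)

Minimal polynomial: x³ - 74


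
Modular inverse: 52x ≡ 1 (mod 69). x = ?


Use the extended Euclidean algorithm to write 1 = 52·s + 69·t; then s mod 69 is the inverse.
Euclidean algorithm:
  52 = 0·69 + 52
  69 = 1·52 + 17
  52 = 3·17 + 1
  17 = 17·1 + 0
gcd(52,69) = 1
Back-substitution gives: 52·(4) + 69·(-3) = 1
So 52⁻¹ ≡ 4 ≡ 4 (mod 69)
Check: 52 × 4 = 208 ≡ 1 (mod 69) ✓

52⁻¹ ≡ 4 (mod 69)


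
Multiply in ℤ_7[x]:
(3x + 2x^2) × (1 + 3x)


Expand and collect like terms; reduce coefficients mod 7:
x^0: 0·1 = 0 ≡ 0 (mod 7)
x^1: 0·3 + 3·1 = 3 ≡ 3 (mod 7)
x^2: 3·3 + 2·1 = 11 ≡ 4 (mod 7)
x^3: 2·3 = 6 ≡ 6 (mod 7)
Result: 3x + 4x^2 + 6x^3

f · g = 3x + 4x^2 + 6x^3


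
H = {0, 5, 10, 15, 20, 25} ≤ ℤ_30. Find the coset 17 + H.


17 + H = {17 + h (mod 30) : h ∈ H}
17+0=17, 17+5=22, 17+10=27, 17+15=2, 17+20=7, 17+25=12
17 + H = {2, 7, 12, 17, 22, 27} = 2 + H

17 + H = {2, 7, 12, 17, 22, 27}


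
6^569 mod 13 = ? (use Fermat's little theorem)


Fermat's little theorem: if p is prime and gcd(a,p)=1, then a^(p-1) ≡ 1 (mod p)
p = 13 is prime, gcd(6,13) = 1
Reduce exponent: 569 mod 12 = 5
So 6^569 ≡ 6^5 (mod 13)
6^5 mod 13 = 2

6^569 ≡ 2 (mod 13)


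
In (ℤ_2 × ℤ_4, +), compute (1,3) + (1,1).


Operation: componentwise addition mod (2, 4)
(1,3) + (1,1) = ((a₁+b₁) mod 2, (a₂+b₂) mod 4) with a = (1,3), b = (1,1)

(1,3) + (1,1) = (0,0)


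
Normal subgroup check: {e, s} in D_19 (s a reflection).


H = {e, s} in D_19 (s a reflection)
r·s·r⁻¹ = sr⁻² ≠ s for n ≥ 3, so {e, s} is not closed under conjugation

No, not a normal subgroup


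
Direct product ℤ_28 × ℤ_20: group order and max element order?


|ℤ_28 × ℤ_20| = 28 × 20 = 560
Max element order = lcm(28,20) = 140
Cyclic? No (gcd=4)

|ℤ_28×ℤ_20| = 560, max element order = 140


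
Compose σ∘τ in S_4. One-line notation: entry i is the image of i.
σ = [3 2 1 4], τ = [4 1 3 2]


σ∘τ: apply τ first, then σ
1 →τ 4 →σ 4
2 →τ 1 →σ 3
3 →τ 3 →σ 1
4 →τ 2 →σ 2

σ∘τ = [4 3 1 2]


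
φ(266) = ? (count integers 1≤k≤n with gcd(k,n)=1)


Factor n: 266 = 2 × 7 × 19
φ(n) = n · ∏(1 - 1/p) over distinct primes p | n
φ(266) = 266 · (1 - 1/2) · (1 - 1/7) · (1 - 1/19) = 108

φ(266) = 108


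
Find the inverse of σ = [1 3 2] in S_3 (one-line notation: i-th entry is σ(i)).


To find σ⁻¹, swap domain and range:
σ(1) = 1 → σ⁻¹(1) = 1
σ(2) = 3 → σ⁻¹(3) = 2
σ(3) = 2 → σ⁻¹(2) = 3

σ⁻¹ = [1 3 2]


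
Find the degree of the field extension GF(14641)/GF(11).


GF(14641) = GF(11^4), so the extension degree is 4

[GF(14641)/GF(11)] = 4


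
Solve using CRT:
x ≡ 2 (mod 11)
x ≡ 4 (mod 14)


m₁ = 11, m₂ = 14, gcd = 1, so CRT applies. M = m₁·m₂ = 154
Let M₁ = M/m₁ = 14, M₂ = M/m₂ = 11
Find y₁ ≡ M₁⁻¹ (mod m₁): 14⁻¹ ≡ 4 (mod 11)
Find y₂ ≡ M₂⁻¹ (mod m₂): 11⁻¹ ≡ 9 (mod 14)
x = a₁·M₁·y₁ + a₂·M₂·y₂ = 2·14·4 + 4·11·9 = 508
Reduce mod 154: x ≡ 46
Check: 46 mod 11 = 2 ✓, 46 mod 14 = 4 ✓

x ≡ 46 (mod 154)


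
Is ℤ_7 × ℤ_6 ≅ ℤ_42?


Comparing ℤ_7 × ℤ_6 and ℤ_42:
gcd(7,6) = 1, so ℤ_7 × ℤ_6 ≅ ℤ_42 (CRT)

Yes, ℤ_7 × ℤ_6 ≅ ℤ_42


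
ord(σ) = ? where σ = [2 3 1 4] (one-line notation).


Cycle decomposition: (1 2 3)
Cycle lengths: 3
Order = lcm(3) = 3

ord(σ) = 3


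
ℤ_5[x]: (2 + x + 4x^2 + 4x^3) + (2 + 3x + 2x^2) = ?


Add coefficients mod 5:
x^0: 2 + 2 = 4 (mod 5)
x^1: 1 + 3 = 4 (mod 5)
x^2: 4 + 2 = 1 (mod 5)
x^3: 4 + 0 = 4 (mod 5)
Result: 4 + 4x + x^2 + 4x^3

f + g = 4 + 4x + x^2 + 4x^3


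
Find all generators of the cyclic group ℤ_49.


g generates ℤ_n iff gcd(g,n) = 1
Prime factors of 49: 7
Generators are g ∈ {1,...,48} not divisible by any of these primes.
Generators: {1, 2, 3, 4, 5, 6, 8, 9, 10, 11, 12, 13, 15, 16, 17, 18, 19, 20, 22, 23, 24, 25, 26, 27, 29, 30, 31, 32, 33, 34, 36, 37, 38, 39, 40, 41, 43, 44, 45, 46, 47, 48}
Number of generators = φ(49) = 42

Generators of ℤ_49 = {1, 2, 3, 4, 5, 6, 8, 9, 10, 11, 12, 13, 15, 16, 17, 18, 19, 20, 22, 23, 24, 25, 26, 27, 29, 30, 31, 32, 33, 34, 36, 37, 38, 39, 40, 41, 43, 44, 45, 46, 47, 48}


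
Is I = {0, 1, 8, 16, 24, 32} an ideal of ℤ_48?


Check ideal conditions for I = {0, 1, 8, 16, 24, 32} in ℤ_48:
(1) I is an additive subgroup? No
(2) For r ∈ ℤ_48 and a ∈ I: r·a ∈ I? No  [counterexample: r=2, a=1, r·a mod 48 = 2 ∉ I]

No, I is not an ideal of ℤ_48


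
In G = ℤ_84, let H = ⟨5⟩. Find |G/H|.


|⟨5⟩| = n / gcd(5, 84) = 84 / 1 = 84
H is normal (ℤ_84 is abelian).
|G/H| = |G| / |H| = 84 / 84 = 1

|G/H| = 1


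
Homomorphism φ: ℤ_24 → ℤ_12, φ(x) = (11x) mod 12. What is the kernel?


Kernel = preimage of identity
ker(φ) = {x ∈ ℤ_24 : 11x ≡ 0 (mod 12)}. Since 12 | 24, φ is well-defined. The kernel is the cyclic subgroup ⟨12⟩ of ℤ_24 (order 2), i.e. {0, 12}

ker(φ) = {0, 12}


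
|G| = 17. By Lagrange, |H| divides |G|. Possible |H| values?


Lagrange's theorem: |H| divides |G|
|G| = 17
Divisors of 17: 1, 17

Possible subgroup orders: {1, 17}


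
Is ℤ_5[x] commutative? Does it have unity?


ℤ_5 is a field (n prime), so ℤ_5[x] is a commutative integral domain with unity
Commutative: Yes
Integral domain: Yes
Has unity: Yes

ℤ_5[x]: Commutative=Yes, Unity=Yes


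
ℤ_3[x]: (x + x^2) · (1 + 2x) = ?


Expand and collect like terms; reduce coefficients mod 3:
x^0: 0·1 = 0 ≡ 0 (mod 3)
x^1: 0·2 + 1·1 = 1 ≡ 1 (mod 3)
x^2: 1·2 + 1·1 = 3 ≡ 0 (mod 3)
x^3: 1·2 = 2 ≡ 2 (mod 3)
Result: x + 2x^3

f · g = x + 2x^3


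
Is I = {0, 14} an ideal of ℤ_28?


Check ideal conditions for I = {0, 14} in ℤ_28:
(1) I is an additive subgroup? Yes
(2) For r ∈ ℤ_28 and a ∈ I: r·a ∈ I? Yes

Yes, I is an ideal of ℤ_28


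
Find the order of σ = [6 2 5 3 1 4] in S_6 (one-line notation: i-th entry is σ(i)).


Cycle decomposition: (1 6 4 3 5)
Cycle lengths: 5
Order = lcm(5) = 5

ord(σ) = 5


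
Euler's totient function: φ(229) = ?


Factor n: 229 = 229
φ(n) = n · ∏(1 - 1/p) over distinct primes p | n
φ(229) = 229 · (1 - 1/229) = 228

φ(229) = 228


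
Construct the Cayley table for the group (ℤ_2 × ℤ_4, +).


Elements: {(0,0), (0,1), (0,2), (0,3), (1,0), (1,1), (1,2), (1,3)}
Operation: componentwise addition mod (2, 4)
Entry (a, b) = ((a₁+b₁) mod 2, (a₂+b₂) mod 4)

Cayley table:
      | (0,0) | (0,1) | (0,2) | (0,3) | (1,0) | (1,1) | (1,2) | (1,3)
(0,0) | (0,0) | (0,1) | (0,2) | (0,3) | (1,0) | (1,1) | (1,2) | (1,3)
(0,1) | (0,1) | (0,2) | (0,3) | (0,0) | (1,1) | (1,2) | (1,3) | (1,0)
(0,2) | (0,2) | (0,3) | (0,0) | (0,1) | (1,2) | (1,3) | (1,0) | (1,1)
(0,3) | (0,3) | (0,0) | (0,1) | (0,2) | (1,3) | (1,0) | (1,1) | (1,2)
(1,0) | (1,0) | (1,1) | (1,2) | (1,3) | (0,0) | (0,1) | (0,2) | (0,3)
(1,1) | (1,1) | (1,2) | (1,3) | (1,0) | (0,1) | (0,2) | (0,3) | (0,0)
(1,2) | (1,2) | (1,3) | (1,0) | (1,1) | (0,2) | (0,3) | (0,0) | (0,1)
(1,3) | (1,3) | (1,0) | (1,1) | (1,2) | (0,3) | (0,0) | (0,1) | (0,2)


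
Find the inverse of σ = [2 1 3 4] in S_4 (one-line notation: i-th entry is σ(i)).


To find σ⁻¹, swap domain and range:
σ(1) = 2 → σ⁻¹(2) = 1
σ(2) = 1 → σ⁻¹(1) = 2
σ(3) = 3 → σ⁻¹(3) = 3
σ(4) = 4 → σ⁻¹(4) = 4

σ⁻¹ = [2 1 3 4]


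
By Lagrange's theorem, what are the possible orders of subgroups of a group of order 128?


Lagrange's theorem: |H| divides |G|
|G| = 128
Divisors of 128: 1, 2, 4, 8, 16, 32, 64, 128

Possible subgroup orders: {1, 2, 4, 8, 16, 32, 64, 128}


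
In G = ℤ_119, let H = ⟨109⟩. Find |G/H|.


|⟨109⟩| = n / gcd(109, 119) = 119 / 1 = 119
H is normal (ℤ_119 is abelian).
|G/H| = |G| / |H| = 119 / 119 = 1

|G/H| = 1


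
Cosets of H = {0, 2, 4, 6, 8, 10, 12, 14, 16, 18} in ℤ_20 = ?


H = {0, 2, 4, 6, 8, 10, 12, 14, 16, 18}, |H| = 10
Number of cosets = |G|/|H| = 20/10 = 2
0 + H = {0, 2, 4, 6, 8, 10, 12, 14, 16, 18}
1 + H = {1, 3, 5, 7, 9, 11, 13, 15, 17, 19}

Cosets: 0+H={0,2,4,6,8,10,12,14,16,18}; 1+H={1,3,5,7,9,11,13,15,17,19}


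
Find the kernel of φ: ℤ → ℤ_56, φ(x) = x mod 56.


Kernel = preimage of identity
ker(φ) = {x ∈ ℤ : x ≡ 0 (mod 56)} = 56ℤ = {0, ±56, ±112, ...}

ker(φ) = 56ℤ


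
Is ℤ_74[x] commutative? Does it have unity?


ℤ_74 has zero divisors (2·37 ≡ 0), and these lift to constant zero divisors in ℤ_74[x]; so not an integral domain
Commutative: Yes
Integral domain: No
Has unity: Yes

ℤ_74[x]: Commutative=Yes, Unity=Yes


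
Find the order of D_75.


|D_n| = 2n (n rotations and n reflections)
|D_75| = 2×75 = 150

|D_75| = 150


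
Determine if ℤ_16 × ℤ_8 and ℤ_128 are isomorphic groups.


Comparing ℤ_16 × ℤ_8 and ℤ_128:
gcd(16,8) = 8 ≠ 1. Max element order in ℤ_16×ℤ_8 is lcm(16,8) = 16 < 128, so it has no element of order 128

No, ℤ_16 × ℤ_8 ≇ ℤ_128


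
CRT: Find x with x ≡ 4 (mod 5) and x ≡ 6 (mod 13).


m₁ = 5, m₂ = 13, gcd = 1, so CRT applies. M = m₁·m₂ = 65
Let M₁ = M/m₁ = 13, M₂ = M/m₂ = 5
Find y₁ ≡ M₁⁻¹ (mod m₁): 13⁻¹ ≡ 2 (mod 5)
Find y₂ ≡ M₂⁻¹ (mod m₂): 5⁻¹ ≡ 8 (mod 13)
x = a₁·M₁·y₁ + a₂·M₂·y₂ = 4·13·2 + 6·5·8 = 344
Reduce mod 65: x ≡ 19
Check: 19 mod 5 = 4 ✓, 19 mod 13 = 6 ✓

x ≡ 19 (mod 65)


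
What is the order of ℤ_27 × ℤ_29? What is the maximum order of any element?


|ℤ_27 × ℤ_29| = 27 × 29 = 783
Max element order = lcm(27,29) = 783
Cyclic? Yes (gcd=1)

|ℤ_27×ℤ_29| = 783, max element order = 783


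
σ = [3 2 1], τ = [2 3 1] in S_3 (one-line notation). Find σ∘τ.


σ∘τ: apply τ first, then σ
1 →τ 2 →σ 2
2 →τ 3 →σ 1
3 →τ 1 →σ 3

σ∘τ = [2 1 3]


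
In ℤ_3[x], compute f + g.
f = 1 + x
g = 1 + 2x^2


Add coefficients mod 3:
x^0: 1 + 1 = 2 (mod 3)
x^1: 1 + 0 = 1 (mod 3)
x^2: 0 + 2 = 2 (mod 3)
Result: 2 + x + 2x^2

f + g = 2 + x + 2x^2


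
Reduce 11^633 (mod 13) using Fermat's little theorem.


Fermat's little theorem: if p is prime and gcd(a,p)=1, then a^(p-1) ≡ 1 (mod p)
p = 13 is prime, gcd(11,13) = 1
Reduce exponent: 633 mod 12 = 9
So 11^633 ≡ 11^9 (mod 13)
11^9 mod 13 = 8

11^633 ≡ 8 (mod 13)


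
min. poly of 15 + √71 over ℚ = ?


Let α = 15 + √71. Then α - 15 = √71, so (α - 15)² = 71, giving α² - 30α + 154 = 0. Degree 2 and α ∉ ℚ, so this is the minimal polynomial.

Minimal polynomial: x² - 30x + 154


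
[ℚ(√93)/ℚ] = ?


√93 has minimal polynomial x² - 93 (irreducible over ℚ since 93 is squarefree)

[ℚ(√93)/ℚ] = 2


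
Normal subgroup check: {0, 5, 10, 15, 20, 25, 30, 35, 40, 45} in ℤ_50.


H = {0, 5, 10, 15, 20, 25, 30, 35, 40, 45} in ℤ_50
ℤ_50 is abelian; every subgroup of an abelian group is normal

Yes, normal subgroup


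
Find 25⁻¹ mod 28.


Use the extended Euclidean algorithm to write 1 = 25·s + 28·t; then s mod 28 is the inverse.
Euclidean algorithm:
  25 = 0·28 + 25
  28 = 1·25 + 3
  25 = 8·3 + 1
  3 = 3·1 + 0
gcd(25,28) = 1
Back-substitution gives: 25·(9) + 28·(-8) = 1
So 25⁻¹ ≡ 9 ≡ 9 (mod 28)
Check: 25 × 9 = 225 ≡ 1 (mod 28) ✓

25⁻¹ ≡ 9 (mod 28)


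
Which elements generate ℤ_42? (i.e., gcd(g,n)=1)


g generates ℤ_n iff gcd(g,n) = 1
Prime factors of 42: 2, 3, 7
Generators are g ∈ {1,...,41} not divisible by any of these primes.
Generators: {1, 5, 11, 13, 17, 19, 23, 25, 29, 31, 37, 41}
Number of generators = φ(42) = 12

Generators of ℤ_42 = {1, 5, 11, 13, 17, 19, 23, 25, 29, 31, 37, 41}


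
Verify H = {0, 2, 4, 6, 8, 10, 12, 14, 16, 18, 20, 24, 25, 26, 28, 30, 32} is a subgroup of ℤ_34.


Subgroup test for H = {0, 2, 4, 6, 8, 10, 12, 14, 16, 18, 20, 24, 25, 26, 28, 30, 32} in (ℤ_34, +):
(1) 0 ∈ H? Yes
(2) Closure: for all a,b ∈ H, (a+b) mod 34 ∈ H? No  [counterexample: 2 + 20 = 22 ∉ H]
(3) Inverses: for all a ∈ H, -a mod 34 ∈ H? No

No, H is not a subgroup of ℤ_34


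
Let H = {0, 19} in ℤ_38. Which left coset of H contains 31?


31 + H = {31 + h (mod 38) : h ∈ H}
31+0=31, 31+19=12
31 + H = {12, 31} = 12 + H

31 + H = {12, 31}


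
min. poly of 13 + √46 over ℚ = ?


Let α = 13 + √46. Then α - 13 = √46, so (α - 13)² = 46, giving α² - 26α + 123 = 0. Degree 2 and α ∉ ℚ, so this is the minimal polynomial.

Minimal polynomial: x² - 26x + 123


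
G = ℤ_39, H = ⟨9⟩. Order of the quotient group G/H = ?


|⟨9⟩| = n / gcd(9, 39) = 39 / 3 = 13
H is normal (ℤ_39 is abelian).
|G/H| = |G| / |H| = 39 / 13 = 3

|G/H| = 3


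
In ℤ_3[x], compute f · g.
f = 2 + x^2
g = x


Expand and collect like terms; reduce coefficients mod 3:
x^0: 2·0 = 0 ≡ 0 (mod 3)
x^1: 2·1 + 0·0 = 2 ≡ 2 (mod 3)
x^2: 0·1 + 1·0 = 0 ≡ 0 (mod 3)
x^3: 1·1 = 1 ≡ 1 (mod 3)
Result: 2x + x^3

f · g = 2x + x^3


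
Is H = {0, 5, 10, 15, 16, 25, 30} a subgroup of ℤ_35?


Subgroup test for H = {0, 5, 10, 15, 16, 25, 30} in (ℤ_35, +):
(1) 0 ∈ H? Yes
(2) Closure: for all a,b ∈ H, (a+b) mod 35 ∈ H? No  [counterexample: 5 + 15 = 20 ∉ H]
(3) Inverses: for all a ∈ H, -a mod 35 ∈ H? No

No, H is not a subgroup of ℤ_35


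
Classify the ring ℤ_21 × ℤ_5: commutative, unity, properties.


Direct product ring; commutative with unity (1,1); but (1,0)·(0,1) = (0,0) gives zero divisors, so not an integral domain
Commutative: Yes
Integral domain: No
Has unity: Yes

ℤ_21 × ℤ_5: Commutative=Yes, Unity=Yes


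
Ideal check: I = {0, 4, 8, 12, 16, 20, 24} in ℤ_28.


Check ideal conditions for I = {0, 4, 8, 12, 16, 20, 24} in ℤ_28:
(1) I is an additive subgroup? Yes
(2) For r ∈ ℤ_28 and a ∈ I: r·a ∈ I? Yes

Yes, I is an ideal of ℤ_28


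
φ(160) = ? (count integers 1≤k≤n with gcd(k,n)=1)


Factor n: 160 = 2^5 × 5
φ(n) = n · ∏(1 - 1/p) over distinct primes p | n
φ(160) = 160 · (1 - 1/2) · (1 - 1/5) = 64

φ(160) = 64


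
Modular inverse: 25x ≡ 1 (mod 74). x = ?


Use the extended Euclidean algorithm to write 1 = 25·s + 74·t; then s mod 74 is the inverse.
Euclidean algorithm:
  25 = 0·74 + 25
  74 = 2·25 + 24
  25 = 1·24 + 1
  24 = 24·1 + 0
gcd(25,74) = 1
Back-substitution gives: 25·(3) + 74·(-1) = 1
So 25⁻¹ ≡ 3 ≡ 3 (mod 74)
Check: 25 × 3 = 75 ≡ 1 (mod 74) ✓

25⁻¹ ≡ 3 (mod 74)


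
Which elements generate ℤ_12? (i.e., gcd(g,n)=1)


g generates ℤ_n iff gcd(g,n) = 1
Checking each g ∈ {1,...,11}:
gcd(1,12) = 1
gcd(2,12) = 2
gcd(3,12) = 3
gcd(4,12) = 4
gcd(5,12) = 1
gcd(6,12) = 6
gcd(7,12) = 1
gcd(8,12) = 4
gcd(9,12) = 3
gcd(10,12) = 2
gcd(11,12) = 1
Generators: {1, 5, 7, 11}
Number of generators = φ(12) = 4

Generators of ℤ_12 = {1, 5, 7, 11}


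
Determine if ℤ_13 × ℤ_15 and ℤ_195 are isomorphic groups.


Comparing ℤ_13 × ℤ_15 and ℤ_195:
gcd(13,15) = 1, so ℤ_13 × ℤ_15 ≅ ℤ_195 (CRT)

Yes, ℤ_13 × ℤ_15 ≅ ℤ_195


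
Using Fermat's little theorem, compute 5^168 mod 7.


Fermat's little theorem: if p is prime and gcd(a,p)=1, then a^(p-1) ≡ 1 (mod p)
p = 7 is prime, gcd(5,7) = 1
Reduce exponent: 168 mod 6 = 0
So 5^168 ≡ 5^0 (mod 7)
5^0 = 1

5^168 ≡ 1 (mod 7)


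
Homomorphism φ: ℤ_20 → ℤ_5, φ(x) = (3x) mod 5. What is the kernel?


Kernel = preimage of identity
ker(φ) = {x ∈ ℤ_20 : 3x ≡ 0 (mod 5)}. Since 5 | 20, φ is well-defined. The kernel is the cyclic subgroup ⟨5⟩ of ℤ_20 (order 4), i.e. {0, 5, 10, 15}

ker(φ) = {0, 5, 10, 15}


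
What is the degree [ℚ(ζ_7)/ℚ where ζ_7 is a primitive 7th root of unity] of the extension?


[ℚ(ζ_n):ℚ] = deg Φ_n(x) = φ(n). Here φ(7) = 6

[ℚ(ζ_7)/ℚ where ζ_7 is a primitive 7th root of unity] = 6


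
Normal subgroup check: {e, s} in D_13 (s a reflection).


H = {e, s} in D_13 (s a reflection)
r·s·r⁻¹ = sr⁻² ≠ s for n ≥ 3, so {e, s} is not closed under conjugation

No, not a normal subgroup


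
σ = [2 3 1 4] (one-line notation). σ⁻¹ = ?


To find σ⁻¹, swap domain and range:
σ(1) = 2 → σ⁻¹(2) = 1
σ(2) = 3 → σ⁻¹(3) = 2
σ(3) = 1 → σ⁻¹(1) = 3
σ(4) = 4 → σ⁻¹(4) = 4

σ⁻¹ = [3 1 2 4]


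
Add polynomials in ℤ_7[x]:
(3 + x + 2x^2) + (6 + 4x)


Add coefficients mod 7:
x^0: 3 + 6 = 2 (mod 7)
x^1: 1 + 4 = 5 (mod 7)
x^2: 2 + 0 = 2 (mod 7)
Result: 2 + 5x + 2x^2

f + g = 2 + 5x + 2x^2


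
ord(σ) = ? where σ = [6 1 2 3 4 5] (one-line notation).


Cycle decomposition: (1 6 5 4 3 2)
Cycle lengths: 6
Order = lcm(6) = 6

ord(σ) = 6


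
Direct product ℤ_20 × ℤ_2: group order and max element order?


|ℤ_20 × ℤ_2| = 20 × 2 = 40
Max element order = lcm(20,2) = 20
Cyclic? No (gcd=2)

|ℤ_20×ℤ_2| = 40, max element order = 20


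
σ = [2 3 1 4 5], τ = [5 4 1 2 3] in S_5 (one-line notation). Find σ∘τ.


σ∘τ: apply τ first, then σ
1 →τ 5 →σ 5
2 →τ 4 →σ 4
3 →τ 1 →σ 2
4 →τ 2 →σ 3
5 →τ 3 →σ 1

σ∘τ = [5 4 2 3 1]


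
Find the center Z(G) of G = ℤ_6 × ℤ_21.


Z(G) = {g ∈ G | gx = xg for all x ∈ G}
Direct product of abelian groups is abelian, so Z(G) = G

Z(ℤ_6 × ℤ_21) = ℤ_6 × ℤ_21


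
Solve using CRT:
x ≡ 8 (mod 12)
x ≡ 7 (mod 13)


m₁ = 12, m₂ = 13, gcd = 1, so CRT applies. M = m₁·m₂ = 156
Let M₁ = M/m₁ = 13, M₂ = M/m₂ = 12
Find y₁ ≡ M₁⁻¹ (mod m₁): 13⁻¹ ≡ 1 (mod 12)
Find y₂ ≡ M₂⁻¹ (mod m₂): 12⁻¹ ≡ 12 (mod 13)
x = a₁·M₁·y₁ + a₂·M₂·y₂ = 8·13·1 + 7·12·12 = 1112
Reduce mod 156: x ≡ 20
Check: 20 mod 12 = 8 ✓, 20 mod 13 = 7 ✓

x ≡ 20 (mod 156)


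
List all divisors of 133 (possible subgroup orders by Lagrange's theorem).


Lagrange's theorem: |H| divides |G|
|G| = 133
Divisors of 133: 1, 7, 19, 133

Possible subgroup orders: {1, 7, 19, 133}


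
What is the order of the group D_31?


|D_n| = 2n (n rotations and n reflections)
|D_31| = 2×31 = 62

|D_31| = 62


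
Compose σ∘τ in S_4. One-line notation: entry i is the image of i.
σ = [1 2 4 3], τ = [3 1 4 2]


σ∘τ: apply τ first, then σ
1 →τ 3 →σ 4
2 →τ 1 →σ 1
3 →τ 4 →σ 3
4 →τ 2 →σ 2

σ∘τ = [4 1 3 2]


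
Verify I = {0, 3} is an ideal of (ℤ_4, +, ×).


Check ideal conditions for I = {0, 3} in ℤ_4:
(1) I is an additive subgroup? No
(2) For r ∈ ℤ_4 and a ∈ I: r·a ∈ I? No  [counterexample: r=2, a=3, r·a mod 4 = 2 ∉ I]

No, I is not an ideal of ℤ_4


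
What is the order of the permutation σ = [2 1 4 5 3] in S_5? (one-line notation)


Cycle decomposition: (1 2) (3 4 5)
Cycle lengths: 2, 3
Order = lcm(2, 3) = 6

ord(σ) = 6


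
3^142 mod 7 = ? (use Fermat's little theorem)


Fermat's little theorem: if p is prime and gcd(a,p)=1, then a^(p-1) ≡ 1 (mod p)
p = 7 is prime, gcd(3,7) = 1
Reduce exponent: 142 mod 6 = 4
So 3^142 ≡ 3^4 (mod 7)
3^4 mod 7 = 4

3^142 ≡ 4 (mod 7)


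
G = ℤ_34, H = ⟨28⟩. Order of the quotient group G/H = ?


|⟨28⟩| = n / gcd(28, 34) = 34 / 2 = 17
H is normal (ℤ_34 is abelian).
|G/H| = |G| / |H| = 34 / 17 = 2

|G/H| = 2


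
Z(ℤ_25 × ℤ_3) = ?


Z(G) = {g ∈ G | gx = xg for all x ∈ G}
Direct product of abelian groups is abelian, so Z(G) = G

Z(ℤ_25 × ℤ_3) = ℤ_25 × ℤ_3


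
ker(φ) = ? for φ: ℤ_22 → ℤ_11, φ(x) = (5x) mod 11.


Kernel = preimage of identity
ker(φ) = {x ∈ ℤ_22 : 5x ≡ 0 (mod 11)}. Since 11 | 22, φ is well-defined. The kernel is the cyclic subgroup ⟨11⟩ of ℤ_22 (order 2), i.e. {0, 11}

ker(φ) = {0, 11}


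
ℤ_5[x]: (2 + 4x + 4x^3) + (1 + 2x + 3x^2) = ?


Add coefficients mod 5:
x^0: 2 + 1 = 3 (mod 5)
x^1: 4 + 2 = 1 (mod 5)
x^2: 0 + 3 = 3 (mod 5)
x^3: 4 + 0 = 4 (mod 5)
Result: 3 + x + 3x^2 + 4x^3

f + g = 3 + x + 3x^2 + 4x^3


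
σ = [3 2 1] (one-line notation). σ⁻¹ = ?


To find σ⁻¹, swap domain and range:
σ(1) = 3 → σ⁻¹(3) = 1
σ(2) = 2 → σ⁻¹(2) = 2
σ(3) = 1 → σ⁻¹(1) = 3

σ⁻¹ = [3 2 1]


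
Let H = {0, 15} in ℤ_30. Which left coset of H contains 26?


26 + H = {26 + h (mod 30) : h ∈ H}
26+0=26, 26+15=11
26 + H = {11, 26} = 11 + H

26 + H = {11, 26}


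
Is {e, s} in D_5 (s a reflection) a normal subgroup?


H = {e, s} in D_5 (s a reflection)
r·s·r⁻¹ = sr⁻² ≠ s for n ≥ 3, so {e, s} is not closed under conjugation

No, not a normal subgroup


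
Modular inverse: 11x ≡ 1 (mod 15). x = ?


Use the extended Euclidean algorithm to write 1 = 11·s + 15·t; then s mod 15 is the inverse.
Euclidean algorithm:
  11 = 0·15 + 11
  15 = 1·11 + 4
  11 = 2·4 + 3
  4 = 1·3 + 1
  3 = 3·1 + 0
gcd(11,15) = 1
Back-substitution gives: 11·(-4) + 15·(3) = 1
So 11⁻¹ ≡ -4 ≡ 11 (mod 15)
Check: 11 × 11 = 121 ≡ 1 (mod 15) ✓

11⁻¹ ≡ 11 (mod 15)


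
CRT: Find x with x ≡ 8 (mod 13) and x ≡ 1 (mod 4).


m₁ = 13, m₂ = 4, gcd = 1, so CRT applies. M = m₁·m₂ = 52
Let M₁ = M/m₁ = 4, M₂ = M/m₂ = 13
Find y₁ ≡ M₁⁻¹ (mod m₁): 4⁻¹ ≡ 10 (mod 13)
Find y₂ ≡ M₂⁻¹ (mod m₂): 13⁻¹ ≡ 1 (mod 4)
x = a₁·M₁·y₁ + a₂·M₂·y₂ = 8·4·10 + 1·13·1 = 333
Reduce mod 52: x ≡ 21
Check: 21 mod 13 = 8 ✓, 21 mod 4 = 1 ✓

x ≡ 21 (mod 52)


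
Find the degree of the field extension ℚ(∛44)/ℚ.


∛44 has minimal polynomial x³ - 44 (irreducible over ℚ since 44 is not a perfect cube)

[ℚ(∛44)/ℚ] = 3


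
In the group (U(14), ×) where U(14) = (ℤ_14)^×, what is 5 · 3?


Operation: multiplication mod 14
5 · 3 = (a × b) mod 14 with a = 5, b = 3

5 · 3 = 1


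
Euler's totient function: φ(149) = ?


Factor n: 149 = 149
φ(n) = n · ∏(1 - 1/p) over distinct primes p | n
φ(149) = 149 · (1 - 1/149) = 148

φ(149) = 148


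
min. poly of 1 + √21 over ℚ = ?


Let α = 1 + √21. Then α - 1 = √21, so (α - 1)² = 21, giving α² - 2α - 20 = 0. Degree 2 and α ∉ ℚ, so this is the minimal polynomial.

Minimal polynomial: x² - 2x - 20


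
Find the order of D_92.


|D_n| = 2n (n rotations and n reflections)
|D_92| = 2×92 = 184

|D_92| = 184


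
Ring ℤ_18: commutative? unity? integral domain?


ℤ_18 is a commutative ring with unity 1; 18 = 2×9 is composite, so 2·9 ≡ 0 gives zero divisors (not an integral domain)
Commutative: Yes
Integral domain: No
Has unity: Yes

ℤ_18: Commutative=Yes, Unity=Yes


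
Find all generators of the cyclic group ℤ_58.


g generates ℤ_n iff gcd(g,n) = 1
Prime factors of 58: 2, 29
Generators are g ∈ {1,...,57} not divisible by any of these primes.
Generators: {1, 3, 5, 7, 9, 11, 13, 15, 17, 19, 21, 23, 25, 27, 31, 33, 35, 37, 39, 41, 43, 45, 47, 49, 51, 53, 55, 57}
Number of generators = φ(58) = 28

Generators of ℤ_58 = {1, 3, 5, 7, 9, 11, 13, 15, 17, 19, 21, 23, 25, 27, 31, 33, 35, 37, 39, 41, 43, 45, 47, 49, 51, 53, 55, 57}


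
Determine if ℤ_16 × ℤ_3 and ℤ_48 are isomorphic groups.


Comparing ℤ_16 × ℤ_3 and ℤ_48:
gcd(16,3) = 1, so ℤ_16 × ℤ_3 ≅ ℤ_48 (CRT)

Yes, ℤ_16 × ℤ_3 ≅ ℤ_48


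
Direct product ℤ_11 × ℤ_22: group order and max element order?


|ℤ_11 × ℤ_22| = 11 × 22 = 242
Max element order = lcm(11,22) = 22
Cyclic? No (gcd=11)

|ℤ_11×ℤ_22| = 242, max element order = 22


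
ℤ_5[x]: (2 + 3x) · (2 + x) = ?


Expand and collect like terms; reduce coefficients mod 5:
x^0: 2·2 = 4 ≡ 4 (mod 5)
x^1: 2·1 + 3·2 = 8 ≡ 3 (mod 5)
x^2: 3·1 = 3 ≡ 3 (mod 5)
Result: 4 + 3x + 3x^2

f · g = 4 + 3x + 3x^2


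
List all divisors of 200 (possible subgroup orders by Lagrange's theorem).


Lagrange's theorem: |H| divides |G|
|G| = 200
Divisors of 200: 1, 2, 4, 5, 8, 10, 20, 25, 40, 50, 100, 200

Possible subgroup orders: {1, 2, 4, 5, 8, 10, 20, 25, 40, 50, 100, 200}


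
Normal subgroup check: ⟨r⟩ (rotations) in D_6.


H = ⟨r⟩ (rotations) in D_6
The rotation subgroup ⟨r⟩ has index 2 in D_6, so it is normal

Yes, normal subgroup


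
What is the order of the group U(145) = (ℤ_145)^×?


U(n) is the group of units mod n; |U(n)| = φ(n)
|U(145)| = φ(145) = 112

|U(145) = (ℤ_145)^×| = 112


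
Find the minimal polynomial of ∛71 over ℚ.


∛71 satisfies x³ - 71 = 0, irreducible over ℚ (no rational root; 71 is not a perfect cube)

Minimal polynomial: x³ - 71


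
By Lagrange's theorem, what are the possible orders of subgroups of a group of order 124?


Lagrange's theorem: |H| divides |G|
|G| = 124
Divisors of 124: 1, 2, 4, 31, 62, 124

Possible subgroup orders: {1, 2, 4, 31, 62, 124}


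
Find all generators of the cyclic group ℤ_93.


g generates ℤ_n iff gcd(g,n) = 1
Prime factors of 93: 3, 31
Generators are g ∈ {1,...,92} not divisible by any of these primes.
Generators: {1, 2, 4, 5, 7, 8, 10, 11, 13, 14, 16, 17, 19, 20, 22, 23, 25, 26, 28, 29, 32, 34, 35, 37, 38, 40, 41, 43, 44, 46, 47, 49, 50, 52, 53, 55, 56, 58, 59, 61, 64, 65, 67, 68, 70, 71, 73, 74, 76, 77, 79, 80, 82, 83, 85, 86, 88, 89, 91, 92}
Number of generators = φ(93) = 60

Generators of ℤ_93 = {1, 2, 4, 5, 7, 8, 10, 11, 13, 14, 16, 17, 19, 20, 22, 23, 25, 26, 28, 29, 32, 34, 35, 37, 38, 40, 41, 43, 44, 46, 47, 49, 50, 52, 53, 55, 56, 58, 59, 61, 64, 65, 67, 68, 70, 71, 73, 74, 76, 77, 79, 80, 82, 83, 85, 86, 88, 89, 91, 92}


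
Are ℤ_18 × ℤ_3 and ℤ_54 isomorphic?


Comparing ℤ_18 × ℤ_3 and ℤ_54:
gcd(18,3) = 3 ≠ 1. Max element order in ℤ_18×ℤ_3 is lcm(18,3) = 18 < 54, so it has no element of order 54

No, ℤ_18 × ℤ_3 ≇ ℤ_54


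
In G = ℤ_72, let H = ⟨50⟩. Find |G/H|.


|⟨50⟩| = n / gcd(50, 72) = 72 / 2 = 36
H is normal (ℤ_72 is abelian).
|G/H| = |G| / |H| = 72 / 36 = 2

|G/H| = 2


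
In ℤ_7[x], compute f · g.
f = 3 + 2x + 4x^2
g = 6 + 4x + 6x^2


Expand and collect like terms; reduce coefficients mod 7:
x^0: 3·6 = 18 ≡ 4 (mod 7)
x^1: 3·4 + 2·6 = 24 ≡ 3 (mod 7)
x^2: 3·6 + 2·4 + 4·6 = 50 ≡ 1 (mod 7)
x^3: 2·6 + 4·4 = 28 ≡ 0 (mod 7)
x^4: 4·6 = 24 ≡ 3 (mod 7)
Result: 4 + 3x + x^2 + 3x^4

f · g = 4 + 3x + x^2 + 3x^4


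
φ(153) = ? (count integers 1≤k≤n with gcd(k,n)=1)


Factor n: 153 = 3^2 × 17
φ(n) = n · ∏(1 - 1/p) over distinct primes p | n
φ(153) = 153 · (1 - 1/3) · (1 - 1/17) = 96

φ(153) = 96


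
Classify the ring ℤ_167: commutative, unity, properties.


ℤ_167 is a commutative ring with unity 1; 167 is prime, so ℤ_167 is a field (hence an integral domain)
Commutative: Yes
Integral domain: Yes
Has unity: Yes

ℤ_167: Commutative=Yes, Unity=Yes


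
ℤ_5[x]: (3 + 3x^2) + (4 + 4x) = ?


Add coefficients mod 5:
x^0: 3 + 4 = 2 (mod 5)
x^1: 0 + 4 = 4 (mod 5)
x^2: 3 + 0 = 3 (mod 5)
Result: 2 + 4x + 3x^2

f + g = 2 + 4x + 3x^2


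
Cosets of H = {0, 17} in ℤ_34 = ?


H = {0, 17}, |H| = 2
Number of cosets = |G|/|H| = 34/2 = 17
0 + H = {0, 17}
1 + H = {1, 18}
2 + H = {2, 19}
3 + H = {3, 20}
4 + H = {4, 21}
5 + H = {5, 22}
6 + H = {6, 23}
7 + H = {7, 24}
8 + H = {8, 25}
9 + H = {9, 26}
10 + H = {10, 27}
11 + H = {11, 28}
12 + H = {12, 29}
13 + H = {13, 30}
14 + H = {14, 31}
15 + H = {15, 32}
16 + H = {16, 33}

Cosets: 0+H={0,17}; 1+H={1,18}; 2+H={2,19}; 3+H={3,20}; 4+H={4,21}; 5+H={5,22}; 6+H={6,23}; 7+H={7,24}; 8+H={8,25}; 9+H={9,26}; 10+H={10,27}; 11+H={11,28}; 12+H={12,29}; 13+H={13,30}; 14+H={14,31}; 15+H={15,32}; 16+H={16,33}


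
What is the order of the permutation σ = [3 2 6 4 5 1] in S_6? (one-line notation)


Cycle decomposition: (1 3 6)
Cycle lengths: 3
Order = lcm(3) = 3

ord(σ) = 3


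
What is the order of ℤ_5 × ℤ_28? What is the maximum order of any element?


|ℤ_5 × ℤ_28| = 5 × 28 = 140
Max element order = lcm(5,28) = 140
Cyclic? Yes (gcd=1)

|ℤ_5×ℤ_28| = 140, max element order = 140


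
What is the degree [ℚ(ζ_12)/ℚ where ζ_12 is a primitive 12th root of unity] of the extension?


[ℚ(ζ_n):ℚ] = deg Φ_n(x) = φ(n). Here φ(12) = 4

[ℚ(ζ_12)/ℚ where ζ_12 is a primitive 12th root of unity] = 4


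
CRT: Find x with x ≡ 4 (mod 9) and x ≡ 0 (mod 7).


m₁ = 9, m₂ = 7, gcd = 1, so CRT applies. M = m₁·m₂ = 63
Let M₁ = M/m₁ = 7, M₂ = M/m₂ = 9
Find y₁ ≡ M₁⁻¹ (mod m₁): 7⁻¹ ≡ 4 (mod 9)
Find y₂ ≡ M₂⁻¹ (mod m₂): 9⁻¹ ≡ 4 (mod 7)
x = a₁·M₁·y₁ + a₂·M₂·y₂ = 4·7·4 + 0·9·4 = 112
Reduce mod 63: x ≡ 49
Check: 49 mod 9 = 4 ✓, 49 mod 7 = 0 ✓

x ≡ 49 (mod 63)


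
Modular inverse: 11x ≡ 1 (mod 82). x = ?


Use the extended Euclidean algorithm to write 1 = 11·s + 82·t; then s mod 82 is the inverse.
Euclidean algorithm:
  11 = 0·82 + 11
  82 = 7·11 + 5
  11 = 2·5 + 1
  5 = 5·1 + 0
gcd(11,82) = 1
Back-substitution gives: 11·(15) + 82·(-2) = 1
So 11⁻¹ ≡ 15 ≡ 15 (mod 82)
Check: 11 × 15 = 165 ≡ 1 (mod 82) ✓

11⁻¹ ≡ 15 (mod 82)


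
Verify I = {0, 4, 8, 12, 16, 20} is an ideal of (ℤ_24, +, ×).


Check ideal conditions for I = {0, 4, 8, 12, 16, 20} in ℤ_24:
(1) I is an additive subgroup? Yes
(2) For r ∈ ℤ_24 and a ∈ I: r·a ∈ I? Yes

Yes, I is an ideal of ℤ_24


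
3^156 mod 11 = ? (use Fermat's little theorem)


Fermat's little theorem: if p is prime and gcd(a,p)=1, then a^(p-1) ≡ 1 (mod p)
p = 11 is prime, gcd(3,11) = 1
Reduce exponent: 156 mod 10 = 6
So 3^156 ≡ 3^6 (mod 11)
3^6 mod 11 = 3

3^156 ≡ 3 (mod 11)


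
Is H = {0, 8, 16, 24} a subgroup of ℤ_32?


Subgroup test for H = {0, 8, 16, 24} in (ℤ_32, +):
(1) 0 ∈ H? Yes
(2) Closure: for all a,b ∈ H, (a+b) mod 32 ∈ H? Yes
(3) Inverses: for all a ∈ H, -a mod 32 ∈ H? Yes

Yes, H is a subgroup of ℤ_32


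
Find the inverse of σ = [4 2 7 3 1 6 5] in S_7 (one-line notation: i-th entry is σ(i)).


To find σ⁻¹, swap domain and range:
σ(1) = 4 → σ⁻¹(4) = 1
σ(2) = 2 → σ⁻¹(2) = 2
σ(3) = 7 → σ⁻¹(7) = 3
σ(4) = 3 → σ⁻¹(3) = 4
σ(5) = 1 → σ⁻¹(1) = 5
σ(6) = 6 → σ⁻¹(6) = 6
σ(7) = 5 → σ⁻¹(5) = 7

σ⁻¹ = [5 2 4 1 7 6 3]


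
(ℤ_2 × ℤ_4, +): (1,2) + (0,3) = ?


Operation: componentwise addition mod (2, 4)
(1,2) + (0,3) = ((a₁+b₁) mod 2, (a₂+b₂) mod 4) with a = (1,2), b = (0,3)

(1,2) + (0,3) = (1,1)


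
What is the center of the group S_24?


Z(G) = {g ∈ G | gx = xg for all x ∈ G}
S_n is non-abelian for n ≥ 3; Z(S_24) is trivial

Z(S_24) = {e}


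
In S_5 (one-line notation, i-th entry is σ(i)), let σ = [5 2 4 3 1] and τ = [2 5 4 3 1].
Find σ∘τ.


σ∘τ: apply τ first, then σ
1 →τ 2 →σ 2
2 →τ 5 →σ 1
3 →τ 4 →σ 3
4 →τ 3 →σ 4
5 →τ 1 →σ 5

σ∘τ = [2 1 3 4 5]


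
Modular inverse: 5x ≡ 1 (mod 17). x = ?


Use the extended Euclidean algorithm to write 1 = 5·s + 17·t; then s mod 17 is the inverse.
Euclidean algorithm:
  5 = 0·17 + 5
  17 = 3·5 + 2
  5 = 2·2 + 1
  2 = 2·1 + 0
gcd(5,17) = 1
Back-substitution gives: 5·(7) + 17·(-2) = 1
So 5⁻¹ ≡ 7 ≡ 7 (mod 17)
Check: 5 × 7 = 35 ≡ 1 (mod 17) ✓

5⁻¹ ≡ 7 (mod 17)


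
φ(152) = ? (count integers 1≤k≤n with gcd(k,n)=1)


Factor n: 152 = 2^3 × 19
φ(n) = n · ∏(1 - 1/p) over distinct primes p | n
φ(152) = 152 · (1 - 1/2) · (1 - 1/19) = 72

φ(152) = 72


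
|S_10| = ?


|S_n| = n! (number of permutations of n symbols)
|S_10| = 10! = 3628800

|S_10| = 3628800


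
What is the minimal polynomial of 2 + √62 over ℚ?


Let α = 2 + √62. Then α - 2 = √62, so (α - 2)² = 62, giving α² - 4α - 58 = 0. Degree 2 and α ∉ ℚ, so this is the minimal polynomial.

Minimal polynomial: x² - 4x - 58


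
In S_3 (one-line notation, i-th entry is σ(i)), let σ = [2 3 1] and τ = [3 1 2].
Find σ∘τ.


σ∘τ: apply τ first, then σ
1 →τ 3 →σ 1
2 →τ 1 →σ 2
3 →τ 2 →σ 3

σ∘τ = [1 2 3]


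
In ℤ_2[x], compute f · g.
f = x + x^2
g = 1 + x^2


Expand and collect like terms; reduce coefficients mod 2:
x^0: 0·1 = 0 ≡ 0 (mod 2)
x^1: 0·0 + 1·1 = 1 ≡ 1 (mod 2)
x^2: 0·1 + 1·0 + 1·1 = 1 ≡ 1 (mod 2)
x^3: 1·1 + 1·0 = 1 ≡ 1 (mod 2)
x^4: 1·1 = 1 ≡ 1 (mod 2)
Result: x + x^2 + x^3 + x^4

f · g = x + x^2 + x^3 + x^4


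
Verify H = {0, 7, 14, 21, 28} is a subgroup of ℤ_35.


Subgroup test for H = {0, 7, 14, 21, 28} in (ℤ_35, +):
(1) 0 ∈ H? Yes
(2) Closure: for all a,b ∈ H, (a+b) mod 35 ∈ H? Yes
(3) Inverses: for all a ∈ H, -a mod 35 ∈ H? Yes

Yes, H is a subgroup of ℤ_35


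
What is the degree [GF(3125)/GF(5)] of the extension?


GF(3125) = GF(5^5), so the extension degree is 5

[GF(3125)/GF(5)] = 5


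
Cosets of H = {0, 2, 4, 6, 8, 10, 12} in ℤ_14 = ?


H = {0, 2, 4, 6, 8, 10, 12}, |H| = 7
Number of cosets = |G|/|H| = 14/7 = 2
0 + H = {0, 2, 4, 6, 8, 10, 12}
1 + H = {1, 3, 5, 7, 9, 11, 13}

Cosets: 0+H={0,2,4,6,8,10,12}; 1+H={1,3,5,7,9,11,13}


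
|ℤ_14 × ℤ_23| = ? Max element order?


|ℤ_14 × ℤ_23| = 14 × 23 = 322
Max element order = lcm(14,23) = 322
Cyclic? Yes (gcd=1)

|ℤ_14×ℤ_23| = 322, max element order = 322


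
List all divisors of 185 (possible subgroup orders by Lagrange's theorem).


Lagrange's theorem: |H| divides |G|
|G| = 185
Divisors of 185: 1, 5, 37, 185

Possible subgroup orders: {1, 5, 37, 185}


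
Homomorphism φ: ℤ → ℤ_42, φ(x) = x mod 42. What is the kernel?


Kernel = preimage of identity
ker(φ) = {x ∈ ℤ : x ≡ 0 (mod 42)} = 42ℤ = {0, ±42, ±84, ...}

ker(φ) = 42ℤ


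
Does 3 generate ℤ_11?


g generates ℤ_n iff gcd(g, n) = 1
gcd(3, 11) = 1
Since gcd = 1, 3 is a generator.

Yes, 3 generates ℤ_11


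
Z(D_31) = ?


Z(G) = {g ∈ G | gx = xg for all x ∈ G}
For odd n, Z(D_n) = {e}: no nontrivial rotation commutes with all reflections

Z(D_31) = {e}


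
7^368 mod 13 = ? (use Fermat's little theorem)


Fermat's little theorem: if p is prime and gcd(a,p)=1, then a^(p-1) ≡ 1 (mod p)
p = 13 is prime, gcd(7,13) = 1
Reduce exponent: 368 mod 12 = 8
So 7^368 ≡ 7^8 (mod 13)
7^8 mod 13 = 3

7^368 ≡ 3 (mod 13)


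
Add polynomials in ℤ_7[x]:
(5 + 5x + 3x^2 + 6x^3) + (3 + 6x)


Add coefficients mod 7:
x^0: 5 + 3 = 1 (mod 7)
x^1: 5 + 6 = 4 (mod 7)
x^2: 3 + 0 = 3 (mod 7)
x^3: 6 + 0 = 6 (mod 7)
Result: 1 + 4x + 3x^2 + 6x^3

f + g = 1 + 4x + 3x^2 + 6x^3
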